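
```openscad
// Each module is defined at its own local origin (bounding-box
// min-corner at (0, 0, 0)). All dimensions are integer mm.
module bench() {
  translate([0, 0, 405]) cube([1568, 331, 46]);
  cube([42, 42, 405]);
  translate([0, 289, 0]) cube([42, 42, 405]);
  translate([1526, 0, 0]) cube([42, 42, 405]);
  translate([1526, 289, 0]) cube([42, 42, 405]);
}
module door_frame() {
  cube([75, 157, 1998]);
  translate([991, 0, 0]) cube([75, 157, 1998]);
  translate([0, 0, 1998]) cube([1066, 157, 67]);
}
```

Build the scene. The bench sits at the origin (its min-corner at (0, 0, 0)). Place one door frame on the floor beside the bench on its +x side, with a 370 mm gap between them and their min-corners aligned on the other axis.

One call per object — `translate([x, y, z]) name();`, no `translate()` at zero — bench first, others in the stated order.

bench();
translate([1938, 0, 0]) door_frame();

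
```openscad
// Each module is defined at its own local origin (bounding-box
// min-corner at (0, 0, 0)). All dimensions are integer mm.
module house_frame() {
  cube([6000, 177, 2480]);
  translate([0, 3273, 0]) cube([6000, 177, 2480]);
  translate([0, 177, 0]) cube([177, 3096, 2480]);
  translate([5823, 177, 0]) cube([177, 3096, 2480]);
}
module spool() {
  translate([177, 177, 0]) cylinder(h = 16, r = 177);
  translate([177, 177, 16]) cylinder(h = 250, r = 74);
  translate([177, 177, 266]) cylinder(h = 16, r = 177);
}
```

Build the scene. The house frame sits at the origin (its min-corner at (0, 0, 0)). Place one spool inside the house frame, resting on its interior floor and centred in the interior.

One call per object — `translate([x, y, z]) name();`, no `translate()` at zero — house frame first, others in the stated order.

house_frame();
translate([2823, 1548, 0]) spool();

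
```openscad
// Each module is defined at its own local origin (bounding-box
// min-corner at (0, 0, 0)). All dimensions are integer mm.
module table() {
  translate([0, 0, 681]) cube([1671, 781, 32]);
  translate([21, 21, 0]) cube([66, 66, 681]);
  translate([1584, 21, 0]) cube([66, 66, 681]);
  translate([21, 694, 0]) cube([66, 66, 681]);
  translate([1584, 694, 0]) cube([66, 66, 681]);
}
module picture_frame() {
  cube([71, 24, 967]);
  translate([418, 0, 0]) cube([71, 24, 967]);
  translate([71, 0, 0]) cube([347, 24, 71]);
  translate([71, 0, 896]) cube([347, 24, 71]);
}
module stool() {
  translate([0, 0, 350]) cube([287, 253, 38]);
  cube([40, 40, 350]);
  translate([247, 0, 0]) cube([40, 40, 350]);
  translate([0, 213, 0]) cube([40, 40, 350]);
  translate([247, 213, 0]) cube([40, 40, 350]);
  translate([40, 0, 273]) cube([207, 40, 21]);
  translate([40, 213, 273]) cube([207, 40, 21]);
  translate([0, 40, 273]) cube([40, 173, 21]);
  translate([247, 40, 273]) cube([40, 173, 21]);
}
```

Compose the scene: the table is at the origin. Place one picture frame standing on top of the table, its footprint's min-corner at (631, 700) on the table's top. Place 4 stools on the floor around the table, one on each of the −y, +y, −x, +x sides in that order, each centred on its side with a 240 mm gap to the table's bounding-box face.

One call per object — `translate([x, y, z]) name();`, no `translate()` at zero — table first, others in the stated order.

table();
translate([631, 700, 713]) picture_frame();
translate([692, -493, 0]) stool();
translate([692, 1021, 0]) stool();
translate([-527, 264, 0]) stool();
translate([1911, 264, 0]) stool();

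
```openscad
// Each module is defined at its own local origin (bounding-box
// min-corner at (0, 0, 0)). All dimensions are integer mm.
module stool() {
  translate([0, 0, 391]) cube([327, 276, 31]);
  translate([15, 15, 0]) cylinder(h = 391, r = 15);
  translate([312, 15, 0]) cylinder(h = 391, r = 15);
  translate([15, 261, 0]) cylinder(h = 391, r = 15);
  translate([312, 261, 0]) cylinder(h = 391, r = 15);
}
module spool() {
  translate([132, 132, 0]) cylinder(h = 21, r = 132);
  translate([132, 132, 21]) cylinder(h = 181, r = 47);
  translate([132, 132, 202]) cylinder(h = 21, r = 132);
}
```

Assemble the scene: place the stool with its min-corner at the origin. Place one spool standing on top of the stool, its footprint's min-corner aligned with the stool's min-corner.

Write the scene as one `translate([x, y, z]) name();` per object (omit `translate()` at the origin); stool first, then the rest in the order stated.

stool();
translate([0, 0, 422]) spool();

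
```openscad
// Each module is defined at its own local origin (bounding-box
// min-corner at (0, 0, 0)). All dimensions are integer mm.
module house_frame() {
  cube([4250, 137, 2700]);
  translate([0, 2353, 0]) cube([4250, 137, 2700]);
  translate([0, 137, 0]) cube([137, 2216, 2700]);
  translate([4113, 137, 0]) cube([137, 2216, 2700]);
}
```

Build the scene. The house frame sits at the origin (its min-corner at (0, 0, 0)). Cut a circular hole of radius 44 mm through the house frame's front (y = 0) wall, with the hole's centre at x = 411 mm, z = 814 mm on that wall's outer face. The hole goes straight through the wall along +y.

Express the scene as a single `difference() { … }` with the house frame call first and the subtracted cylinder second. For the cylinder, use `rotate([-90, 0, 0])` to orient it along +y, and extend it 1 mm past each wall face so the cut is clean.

difference() {
  house_frame();
  translate([411, -1, 814]) rotate([-90, 0, 0]) cylinder(h = 139, r = 44);
}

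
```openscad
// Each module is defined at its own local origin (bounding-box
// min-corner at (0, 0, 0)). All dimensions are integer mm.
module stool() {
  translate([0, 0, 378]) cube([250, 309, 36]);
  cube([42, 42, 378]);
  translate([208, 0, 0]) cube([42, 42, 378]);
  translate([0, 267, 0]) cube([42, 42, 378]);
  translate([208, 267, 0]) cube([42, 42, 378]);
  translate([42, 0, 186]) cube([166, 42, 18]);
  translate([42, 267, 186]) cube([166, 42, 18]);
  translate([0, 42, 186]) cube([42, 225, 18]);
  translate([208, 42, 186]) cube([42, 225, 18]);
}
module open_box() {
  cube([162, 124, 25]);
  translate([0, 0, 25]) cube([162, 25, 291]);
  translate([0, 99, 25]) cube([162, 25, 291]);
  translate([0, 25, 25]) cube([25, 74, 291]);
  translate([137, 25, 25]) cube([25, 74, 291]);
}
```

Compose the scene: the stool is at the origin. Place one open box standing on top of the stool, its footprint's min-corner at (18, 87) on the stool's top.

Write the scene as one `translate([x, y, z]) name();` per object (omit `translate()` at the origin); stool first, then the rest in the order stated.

stool();
translate([18, 87, 414]) open_box();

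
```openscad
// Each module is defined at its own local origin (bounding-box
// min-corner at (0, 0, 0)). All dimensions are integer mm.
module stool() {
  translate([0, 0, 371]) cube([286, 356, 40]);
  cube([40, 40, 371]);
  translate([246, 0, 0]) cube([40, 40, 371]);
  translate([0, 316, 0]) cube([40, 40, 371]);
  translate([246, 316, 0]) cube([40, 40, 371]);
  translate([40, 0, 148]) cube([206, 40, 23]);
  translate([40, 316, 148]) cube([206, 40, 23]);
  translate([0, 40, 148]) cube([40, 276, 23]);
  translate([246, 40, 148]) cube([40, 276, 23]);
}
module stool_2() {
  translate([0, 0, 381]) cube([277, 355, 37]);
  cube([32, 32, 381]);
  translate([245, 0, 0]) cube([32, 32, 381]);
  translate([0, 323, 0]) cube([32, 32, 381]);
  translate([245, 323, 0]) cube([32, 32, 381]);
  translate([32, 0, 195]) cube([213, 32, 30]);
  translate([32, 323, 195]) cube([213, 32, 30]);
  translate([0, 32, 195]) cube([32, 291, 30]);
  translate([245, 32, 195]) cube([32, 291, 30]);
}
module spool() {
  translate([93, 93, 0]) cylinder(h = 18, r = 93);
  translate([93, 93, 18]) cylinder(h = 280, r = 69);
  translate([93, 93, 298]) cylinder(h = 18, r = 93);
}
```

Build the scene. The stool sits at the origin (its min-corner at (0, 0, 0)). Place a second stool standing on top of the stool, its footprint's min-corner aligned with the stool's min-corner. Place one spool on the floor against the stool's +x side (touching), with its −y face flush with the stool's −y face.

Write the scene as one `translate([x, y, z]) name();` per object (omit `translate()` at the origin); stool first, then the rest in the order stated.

stool();
translate([0, 0, 411]) stool_2();
translate([286, 0, 0]) spool();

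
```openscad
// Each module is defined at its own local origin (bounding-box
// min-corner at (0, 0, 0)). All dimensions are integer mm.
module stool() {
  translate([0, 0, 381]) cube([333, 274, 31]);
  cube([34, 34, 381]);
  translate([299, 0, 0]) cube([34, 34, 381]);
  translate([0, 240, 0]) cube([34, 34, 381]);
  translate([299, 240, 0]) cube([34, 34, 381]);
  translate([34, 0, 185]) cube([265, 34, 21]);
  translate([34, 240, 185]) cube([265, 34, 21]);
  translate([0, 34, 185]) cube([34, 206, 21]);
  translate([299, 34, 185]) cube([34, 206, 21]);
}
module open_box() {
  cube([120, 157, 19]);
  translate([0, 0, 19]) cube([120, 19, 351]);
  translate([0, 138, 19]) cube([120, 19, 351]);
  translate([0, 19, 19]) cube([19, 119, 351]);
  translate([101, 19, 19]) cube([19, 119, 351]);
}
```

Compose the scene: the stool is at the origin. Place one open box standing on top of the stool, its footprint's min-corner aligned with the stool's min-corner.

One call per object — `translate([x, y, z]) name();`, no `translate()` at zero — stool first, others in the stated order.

stool();
translate([0, 0, 412]) open_box();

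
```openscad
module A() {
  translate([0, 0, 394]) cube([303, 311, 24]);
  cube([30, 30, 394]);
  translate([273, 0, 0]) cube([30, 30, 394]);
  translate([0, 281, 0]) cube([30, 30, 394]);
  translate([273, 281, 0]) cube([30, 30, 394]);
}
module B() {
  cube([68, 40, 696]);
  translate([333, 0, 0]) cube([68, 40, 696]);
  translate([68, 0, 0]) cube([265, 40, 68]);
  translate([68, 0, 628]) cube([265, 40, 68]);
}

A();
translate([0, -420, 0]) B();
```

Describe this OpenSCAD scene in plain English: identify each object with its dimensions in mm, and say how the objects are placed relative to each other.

A is a four-legged stool. The seat is a 303×311×24 mm slab whose top surface is at z = 418 mm; four square legs, each 30×30 mm in cross-section, run from the floor (z = 0) to the underside of the seat, each flush with a corner of the seat.

B is a picture frame with a 265×560 mm rectangular opening (x by z) and a uniform 68 mm border on every side. Frame depth is 40 mm along y. It is built from two vertical stiles running the full outside height and two horizontal rails spanning the gap between the stiles.

The picture frame is on the floor beside the stool on its −y side.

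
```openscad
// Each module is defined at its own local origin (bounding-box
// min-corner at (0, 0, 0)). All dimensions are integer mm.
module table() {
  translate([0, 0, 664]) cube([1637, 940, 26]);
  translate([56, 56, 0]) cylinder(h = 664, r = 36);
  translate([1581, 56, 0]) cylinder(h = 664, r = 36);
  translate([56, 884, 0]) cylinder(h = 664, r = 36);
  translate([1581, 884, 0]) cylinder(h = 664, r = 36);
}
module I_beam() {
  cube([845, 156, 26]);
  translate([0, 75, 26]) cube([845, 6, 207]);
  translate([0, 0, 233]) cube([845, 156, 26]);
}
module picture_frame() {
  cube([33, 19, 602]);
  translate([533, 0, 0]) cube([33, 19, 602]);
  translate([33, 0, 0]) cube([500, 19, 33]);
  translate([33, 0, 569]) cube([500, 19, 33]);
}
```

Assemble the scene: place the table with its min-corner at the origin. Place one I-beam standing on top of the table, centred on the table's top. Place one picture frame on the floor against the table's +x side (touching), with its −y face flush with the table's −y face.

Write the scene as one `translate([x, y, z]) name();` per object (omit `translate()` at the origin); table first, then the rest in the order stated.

table();
translate([396, 392, 690]) I_beam();
translate([1637, 0, 0]) picture_frame();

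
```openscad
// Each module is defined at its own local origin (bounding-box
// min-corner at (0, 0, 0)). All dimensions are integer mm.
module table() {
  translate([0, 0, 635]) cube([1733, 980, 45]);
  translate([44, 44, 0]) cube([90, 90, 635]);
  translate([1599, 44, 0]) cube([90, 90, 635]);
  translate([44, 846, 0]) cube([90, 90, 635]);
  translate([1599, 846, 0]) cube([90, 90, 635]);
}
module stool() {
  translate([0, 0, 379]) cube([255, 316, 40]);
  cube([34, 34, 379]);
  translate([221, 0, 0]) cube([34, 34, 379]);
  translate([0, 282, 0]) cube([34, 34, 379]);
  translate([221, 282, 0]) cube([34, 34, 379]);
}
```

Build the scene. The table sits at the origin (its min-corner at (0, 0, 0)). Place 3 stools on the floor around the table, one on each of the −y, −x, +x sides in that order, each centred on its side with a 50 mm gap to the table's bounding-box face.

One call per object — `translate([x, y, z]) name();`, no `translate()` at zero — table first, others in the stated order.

table();
translate([739, -366, 0]) stool();
translate([-305, 332, 0]) stool();
translate([1783, 332, 0]) stool();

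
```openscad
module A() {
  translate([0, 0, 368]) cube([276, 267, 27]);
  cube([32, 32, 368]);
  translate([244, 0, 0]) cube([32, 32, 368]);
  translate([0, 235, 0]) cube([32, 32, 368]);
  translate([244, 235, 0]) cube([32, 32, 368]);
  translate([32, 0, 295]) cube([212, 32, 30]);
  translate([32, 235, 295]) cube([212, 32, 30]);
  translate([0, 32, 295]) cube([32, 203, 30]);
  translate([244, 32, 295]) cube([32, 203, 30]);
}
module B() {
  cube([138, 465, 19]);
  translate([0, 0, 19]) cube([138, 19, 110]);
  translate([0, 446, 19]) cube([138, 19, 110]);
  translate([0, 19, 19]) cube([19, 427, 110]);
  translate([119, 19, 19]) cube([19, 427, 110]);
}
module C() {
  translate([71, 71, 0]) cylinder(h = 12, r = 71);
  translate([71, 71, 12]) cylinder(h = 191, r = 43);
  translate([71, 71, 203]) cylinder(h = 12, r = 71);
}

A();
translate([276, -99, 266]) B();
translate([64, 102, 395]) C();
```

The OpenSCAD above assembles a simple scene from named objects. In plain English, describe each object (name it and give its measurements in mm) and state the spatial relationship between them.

A is a simple wooden stool: a rectangular seat 276 mm (x) by 267 mm (y), 27 mm thick, top face at z = 395 mm, on four square legs, each 32×32 mm in cross-section. The legs rest on z = 0, each flush with a corner of the seat. Four stretchers, 32 mm wide and 30 mm tall, connect adjacent legs with their undersides at z = 295 mm, each running between the inner faces of the legs it joins and aligned with the legs' outer faces on the other axis.

B is an open-topped rectangular box: outside dimensions 138×465×129 mm, with a uniform wall and base thickness of 19 mm. The base is a full 138×465 slab on the floor; four walls sit on top of the base. The front and back walls (the −y and +y sides) span the full width; the two side walls fit between them.

C is a spool: two coaxial disc flanges of radius 71 mm and thickness 12 mm, joined by a core cylinder of radius 43 mm and height 191 mm. The lower flange rests on z = 0 and the three cylinders share a vertical axis.

The open box is beside the stool with their tops flush at z = 395. The spool is on top of the stool.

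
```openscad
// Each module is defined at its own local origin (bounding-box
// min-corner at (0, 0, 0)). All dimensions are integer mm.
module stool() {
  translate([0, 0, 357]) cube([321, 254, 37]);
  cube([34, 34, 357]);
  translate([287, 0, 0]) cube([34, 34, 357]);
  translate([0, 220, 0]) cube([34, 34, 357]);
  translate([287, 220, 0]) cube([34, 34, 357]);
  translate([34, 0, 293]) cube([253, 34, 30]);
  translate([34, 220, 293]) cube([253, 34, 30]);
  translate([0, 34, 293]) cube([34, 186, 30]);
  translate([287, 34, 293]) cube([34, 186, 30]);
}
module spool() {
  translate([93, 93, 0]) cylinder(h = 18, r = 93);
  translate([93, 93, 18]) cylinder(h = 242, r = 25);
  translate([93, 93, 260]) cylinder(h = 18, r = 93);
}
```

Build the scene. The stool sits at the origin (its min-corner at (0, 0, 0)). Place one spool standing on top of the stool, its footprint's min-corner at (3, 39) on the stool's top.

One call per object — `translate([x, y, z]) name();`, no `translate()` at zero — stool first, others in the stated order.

stool();
translate([3, 39, 394]) spool();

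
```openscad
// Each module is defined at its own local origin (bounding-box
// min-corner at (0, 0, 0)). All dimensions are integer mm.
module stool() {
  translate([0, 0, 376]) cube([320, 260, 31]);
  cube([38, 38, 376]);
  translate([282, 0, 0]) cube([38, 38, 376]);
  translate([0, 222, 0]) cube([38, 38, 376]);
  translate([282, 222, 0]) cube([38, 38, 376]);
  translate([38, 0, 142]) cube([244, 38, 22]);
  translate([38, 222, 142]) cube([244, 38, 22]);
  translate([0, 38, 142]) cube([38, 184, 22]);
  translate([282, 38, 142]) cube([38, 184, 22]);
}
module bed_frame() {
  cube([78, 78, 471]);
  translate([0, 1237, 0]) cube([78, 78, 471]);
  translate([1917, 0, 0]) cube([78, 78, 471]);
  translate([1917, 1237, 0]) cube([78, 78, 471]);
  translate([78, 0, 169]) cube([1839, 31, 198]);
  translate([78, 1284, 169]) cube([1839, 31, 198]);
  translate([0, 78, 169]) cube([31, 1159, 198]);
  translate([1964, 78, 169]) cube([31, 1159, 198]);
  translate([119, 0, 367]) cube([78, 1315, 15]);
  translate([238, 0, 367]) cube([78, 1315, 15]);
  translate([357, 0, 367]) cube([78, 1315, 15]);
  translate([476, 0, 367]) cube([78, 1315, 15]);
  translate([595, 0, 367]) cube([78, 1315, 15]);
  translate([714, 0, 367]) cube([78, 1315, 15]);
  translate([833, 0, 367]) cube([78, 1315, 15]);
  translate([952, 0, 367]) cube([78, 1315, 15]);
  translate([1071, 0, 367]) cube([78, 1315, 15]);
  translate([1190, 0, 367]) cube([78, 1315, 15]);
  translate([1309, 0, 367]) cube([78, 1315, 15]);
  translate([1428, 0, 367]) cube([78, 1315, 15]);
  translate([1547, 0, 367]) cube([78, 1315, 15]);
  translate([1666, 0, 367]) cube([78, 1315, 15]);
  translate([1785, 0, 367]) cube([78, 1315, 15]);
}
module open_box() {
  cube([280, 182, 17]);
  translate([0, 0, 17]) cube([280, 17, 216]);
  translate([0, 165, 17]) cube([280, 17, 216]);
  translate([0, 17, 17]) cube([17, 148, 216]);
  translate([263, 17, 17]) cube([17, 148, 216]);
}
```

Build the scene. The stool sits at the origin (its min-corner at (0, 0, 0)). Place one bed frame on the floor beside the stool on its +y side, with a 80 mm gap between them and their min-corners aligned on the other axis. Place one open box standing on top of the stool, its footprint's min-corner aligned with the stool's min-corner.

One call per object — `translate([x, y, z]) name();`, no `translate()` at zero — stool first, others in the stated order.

stool();
translate([0, 340, 0]) bed_frame();
translate([0, 0, 407]) open_box();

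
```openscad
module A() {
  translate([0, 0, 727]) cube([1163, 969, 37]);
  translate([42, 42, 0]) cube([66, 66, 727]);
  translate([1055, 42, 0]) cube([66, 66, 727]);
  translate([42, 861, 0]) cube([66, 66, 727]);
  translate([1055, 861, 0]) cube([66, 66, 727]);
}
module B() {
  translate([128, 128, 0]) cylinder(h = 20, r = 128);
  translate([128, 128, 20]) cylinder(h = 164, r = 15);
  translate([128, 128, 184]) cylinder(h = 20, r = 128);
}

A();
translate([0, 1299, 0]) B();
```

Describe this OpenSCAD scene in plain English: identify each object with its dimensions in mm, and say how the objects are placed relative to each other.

A is a table: top 1163 mm (x) × 969 mm (y), 37 mm thick, upper face at z = 764 mm, on four 66×66 mm square legs, each inset 42 mm from the nearest pair of top edges, running from z = 0 to the bottom of the top.

B is a spool: two coaxial disc flanges of radius 128 mm and thickness 20 mm, joined by a core cylinder of radius 15 mm and height 164 mm. The lower flange rests on z = 0 and the three cylinders share a vertical axis.

The spool is on the floor beside the table on its +y side.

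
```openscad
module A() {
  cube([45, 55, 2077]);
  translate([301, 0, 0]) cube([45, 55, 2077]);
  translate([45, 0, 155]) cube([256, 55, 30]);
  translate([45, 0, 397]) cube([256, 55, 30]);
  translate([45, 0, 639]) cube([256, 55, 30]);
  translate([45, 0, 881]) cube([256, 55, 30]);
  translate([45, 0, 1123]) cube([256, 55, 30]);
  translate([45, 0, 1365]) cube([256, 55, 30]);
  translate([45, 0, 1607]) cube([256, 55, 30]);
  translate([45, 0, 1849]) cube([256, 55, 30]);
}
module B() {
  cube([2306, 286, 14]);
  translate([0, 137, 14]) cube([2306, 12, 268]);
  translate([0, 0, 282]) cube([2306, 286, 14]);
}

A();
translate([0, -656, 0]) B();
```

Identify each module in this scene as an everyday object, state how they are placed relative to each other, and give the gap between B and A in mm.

The I-beam's nearest face is 370 mm from the ladder's −y face.

A is a ladder. B is an I-beam. The I-beam is on the floor beside the ladder on its −y side. The gap between the I-beam and the ladder is 370 mm.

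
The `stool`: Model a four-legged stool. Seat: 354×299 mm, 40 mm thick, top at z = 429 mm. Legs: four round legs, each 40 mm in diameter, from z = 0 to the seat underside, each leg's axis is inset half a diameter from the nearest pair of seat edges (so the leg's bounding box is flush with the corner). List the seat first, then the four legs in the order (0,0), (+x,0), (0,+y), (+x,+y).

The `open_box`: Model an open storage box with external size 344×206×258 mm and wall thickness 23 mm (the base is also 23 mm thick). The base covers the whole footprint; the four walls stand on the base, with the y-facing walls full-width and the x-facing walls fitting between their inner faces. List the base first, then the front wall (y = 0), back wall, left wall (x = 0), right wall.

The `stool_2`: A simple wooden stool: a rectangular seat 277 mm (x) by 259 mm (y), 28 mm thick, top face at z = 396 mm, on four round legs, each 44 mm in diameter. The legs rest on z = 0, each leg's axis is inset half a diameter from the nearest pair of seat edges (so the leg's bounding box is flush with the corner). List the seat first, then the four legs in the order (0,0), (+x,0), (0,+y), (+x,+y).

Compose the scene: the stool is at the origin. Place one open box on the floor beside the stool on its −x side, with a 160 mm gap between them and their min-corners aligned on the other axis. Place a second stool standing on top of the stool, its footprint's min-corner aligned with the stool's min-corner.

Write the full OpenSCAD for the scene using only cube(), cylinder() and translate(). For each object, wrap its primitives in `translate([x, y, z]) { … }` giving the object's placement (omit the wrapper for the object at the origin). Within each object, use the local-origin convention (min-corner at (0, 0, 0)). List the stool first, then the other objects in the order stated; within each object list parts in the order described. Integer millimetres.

translate([0, 0, 389]) cube([354, 299, 40]);
translate([20, 20, 0]) cylinder(h = 389, r = 20);
translate([334, 20, 0]) cylinder(h = 389, r = 20);
translate([20, 279, 0]) cylinder(h = 389, r = 20);
translate([334, 279, 0]) cylinder(h = 389, r = 20);
translate([-504, 0, 0]) {
  cube([344, 206, 23]);
  translate([0, 0, 23]) cube([344, 23, 235]);
  translate([0, 183, 23]) cube([344, 23, 235]);
  translate([0, 23, 23]) cube([23, 160, 235]);
  translate([321, 23, 23]) cube([23, 160, 235]);
}
translate([0, 0, 429]) {
  translate([0, 0, 368]) cube([277, 259, 28]);
  translate([22, 22, 0]) cylinder(h = 368, r = 22);
  translate([255, 22, 0]) cylinder(h = 368, r = 22);
  translate([22, 237, 0]) cylinder(h = 368, r = 22);
  translate([255, 237, 0]) cylinder(h = 368, r = 22);
}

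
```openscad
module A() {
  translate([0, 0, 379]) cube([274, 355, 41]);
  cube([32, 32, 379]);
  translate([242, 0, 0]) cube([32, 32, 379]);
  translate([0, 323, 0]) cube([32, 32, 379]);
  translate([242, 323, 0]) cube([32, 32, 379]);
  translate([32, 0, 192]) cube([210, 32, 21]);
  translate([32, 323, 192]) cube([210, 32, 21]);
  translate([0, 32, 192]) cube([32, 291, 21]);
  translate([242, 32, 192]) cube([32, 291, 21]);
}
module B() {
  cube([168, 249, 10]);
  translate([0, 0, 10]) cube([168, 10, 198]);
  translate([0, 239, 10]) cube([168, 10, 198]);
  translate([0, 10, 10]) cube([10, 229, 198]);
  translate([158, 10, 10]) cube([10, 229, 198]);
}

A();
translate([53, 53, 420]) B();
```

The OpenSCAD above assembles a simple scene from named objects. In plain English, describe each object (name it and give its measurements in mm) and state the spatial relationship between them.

A is a four-legged stool. The seat is a 274×355×41 mm slab whose top surface is at z = 420 mm; four square legs, each 32×32 mm in cross-section, run from the floor (z = 0) to the underside of the seat, each flush with a corner of the seat. Four stretchers, 32 mm wide and 21 mm tall, connect adjacent legs with their undersides at z = 192 mm, each running between the inner faces of the legs it joins and aligned with the legs' outer faces on the other axis.

B is an open storage box with external size 168×249×208 mm and wall thickness 10 mm (the base is also 10 mm thick). The base covers the whole footprint; the four walls stand on the base, with the y-facing walls full-width and the x-facing walls fitting between their inner faces.

The open box is on top of the stool, centred.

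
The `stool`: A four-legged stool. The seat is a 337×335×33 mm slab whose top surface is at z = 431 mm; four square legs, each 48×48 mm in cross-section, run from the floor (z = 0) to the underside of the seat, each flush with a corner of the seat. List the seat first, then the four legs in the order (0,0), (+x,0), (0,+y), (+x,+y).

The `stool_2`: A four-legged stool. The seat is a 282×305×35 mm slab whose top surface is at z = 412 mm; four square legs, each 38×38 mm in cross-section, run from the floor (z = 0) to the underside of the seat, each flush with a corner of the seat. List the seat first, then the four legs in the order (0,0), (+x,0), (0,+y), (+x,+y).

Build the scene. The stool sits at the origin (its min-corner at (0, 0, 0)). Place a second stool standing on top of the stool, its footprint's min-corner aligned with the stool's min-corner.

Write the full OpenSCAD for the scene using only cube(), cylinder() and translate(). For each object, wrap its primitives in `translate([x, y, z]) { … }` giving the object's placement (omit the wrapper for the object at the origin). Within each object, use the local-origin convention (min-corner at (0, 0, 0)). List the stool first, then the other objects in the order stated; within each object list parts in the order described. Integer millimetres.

translate([0, 0, 398]) cube([337, 335, 33]);
cube([48, 48, 398]);
translate([289, 0, 0]) cube([48, 48, 398]);
translate([0, 287, 0]) cube([48, 48, 398]);
translate([289, 287, 0]) cube([48, 48, 398]);
translate([0, 0, 431]) {
  translate([0, 0, 377]) cube([282, 305, 35]);
  cube([38, 38, 377]);
  translate([244, 0, 0]) cube([38, 38, 377]);
  translate([0, 267, 0]) cube([38, 38, 377]);
  translate([244, 267, 0]) cube([38, 38, 377]);
}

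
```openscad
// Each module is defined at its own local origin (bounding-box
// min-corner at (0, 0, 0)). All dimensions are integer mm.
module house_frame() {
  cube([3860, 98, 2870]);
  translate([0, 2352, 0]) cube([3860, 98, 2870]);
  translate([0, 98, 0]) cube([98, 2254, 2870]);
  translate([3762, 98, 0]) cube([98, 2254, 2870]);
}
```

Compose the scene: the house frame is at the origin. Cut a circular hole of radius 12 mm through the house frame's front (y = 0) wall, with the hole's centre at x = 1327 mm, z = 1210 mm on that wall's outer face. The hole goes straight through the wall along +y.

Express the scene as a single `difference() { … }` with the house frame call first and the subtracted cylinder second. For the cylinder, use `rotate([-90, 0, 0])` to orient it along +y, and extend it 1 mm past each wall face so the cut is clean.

difference() {
  house_frame();
  translate([1327, -1, 1210]) rotate([-90, 0, 0]) cylinder(h = 100, r = 12);
}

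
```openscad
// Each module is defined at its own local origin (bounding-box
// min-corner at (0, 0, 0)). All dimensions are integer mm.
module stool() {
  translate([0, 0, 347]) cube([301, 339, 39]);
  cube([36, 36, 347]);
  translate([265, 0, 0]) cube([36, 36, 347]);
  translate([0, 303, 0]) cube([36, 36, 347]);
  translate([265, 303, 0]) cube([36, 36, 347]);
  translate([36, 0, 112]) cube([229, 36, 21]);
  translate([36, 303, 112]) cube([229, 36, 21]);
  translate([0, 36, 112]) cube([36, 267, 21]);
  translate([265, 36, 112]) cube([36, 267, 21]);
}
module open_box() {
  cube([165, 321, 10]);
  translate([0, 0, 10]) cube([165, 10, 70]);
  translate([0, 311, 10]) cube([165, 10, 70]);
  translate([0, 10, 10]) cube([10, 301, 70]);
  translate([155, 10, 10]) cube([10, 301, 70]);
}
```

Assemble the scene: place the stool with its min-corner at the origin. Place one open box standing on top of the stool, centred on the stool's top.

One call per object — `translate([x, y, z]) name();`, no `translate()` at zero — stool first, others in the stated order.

stool();
translate([68, 9, 386]) open_box();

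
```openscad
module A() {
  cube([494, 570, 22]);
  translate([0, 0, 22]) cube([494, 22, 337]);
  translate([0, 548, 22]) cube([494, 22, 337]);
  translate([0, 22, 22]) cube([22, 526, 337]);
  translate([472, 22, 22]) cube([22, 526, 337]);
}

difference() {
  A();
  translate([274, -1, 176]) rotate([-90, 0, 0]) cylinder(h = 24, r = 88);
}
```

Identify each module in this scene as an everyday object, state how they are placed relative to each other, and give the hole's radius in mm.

A is an open box. The open box has a circular hole through its front wall. The hole's radius is 88 mm.

The subtracted cylinder has r = 88 mm.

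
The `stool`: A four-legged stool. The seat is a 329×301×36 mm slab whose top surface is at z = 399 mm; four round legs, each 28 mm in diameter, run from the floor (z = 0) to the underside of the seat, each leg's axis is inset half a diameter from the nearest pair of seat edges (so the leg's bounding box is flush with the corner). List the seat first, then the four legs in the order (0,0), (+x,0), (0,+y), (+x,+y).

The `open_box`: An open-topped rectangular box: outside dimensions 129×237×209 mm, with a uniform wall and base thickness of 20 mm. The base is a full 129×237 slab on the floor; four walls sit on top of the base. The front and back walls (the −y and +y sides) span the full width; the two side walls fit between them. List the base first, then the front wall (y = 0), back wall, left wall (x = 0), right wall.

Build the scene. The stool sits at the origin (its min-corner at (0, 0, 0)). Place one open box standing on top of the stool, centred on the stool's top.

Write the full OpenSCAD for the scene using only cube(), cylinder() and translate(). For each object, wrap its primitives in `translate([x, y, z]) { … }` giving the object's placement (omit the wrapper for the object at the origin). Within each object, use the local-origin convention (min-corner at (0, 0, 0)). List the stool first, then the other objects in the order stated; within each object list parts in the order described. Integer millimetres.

translate([0, 0, 363]) cube([329, 301, 36]);
translate([14, 14, 0]) cylinder(h = 363, r = 14);
translate([315, 14, 0]) cylinder(h = 363, r = 14);
translate([14, 287, 0]) cylinder(h = 363, r = 14);
translate([315, 287, 0]) cylinder(h = 363, r = 14);
translate([100, 32, 399]) {
  cube([129, 237, 20]);
  translate([0, 0, 20]) cube([129, 20, 189]);
  translate([0, 217, 20]) cube([129, 20, 189]);
  translate([0, 20, 20]) cube([20, 197, 189]);
  translate([109, 20, 20]) cube([20, 197, 189]);
}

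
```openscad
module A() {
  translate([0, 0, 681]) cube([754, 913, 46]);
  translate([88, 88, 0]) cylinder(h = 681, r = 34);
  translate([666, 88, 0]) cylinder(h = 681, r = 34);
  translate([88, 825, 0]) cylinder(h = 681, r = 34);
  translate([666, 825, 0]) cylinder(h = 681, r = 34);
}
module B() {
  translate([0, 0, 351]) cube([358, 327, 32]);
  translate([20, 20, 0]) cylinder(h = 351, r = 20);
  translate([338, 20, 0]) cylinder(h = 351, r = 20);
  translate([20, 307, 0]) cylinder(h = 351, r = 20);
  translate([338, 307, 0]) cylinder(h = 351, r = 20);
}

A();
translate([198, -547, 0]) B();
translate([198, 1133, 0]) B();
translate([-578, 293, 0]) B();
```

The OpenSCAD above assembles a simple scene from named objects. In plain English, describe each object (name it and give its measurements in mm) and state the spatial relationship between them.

A is a table with a 754×913 mm rectangular top, 46 mm thick, top surface at z = 727 mm, supported by four round legs of 68 mm diameter, each leg's bounding box inset 54 mm from the nearest pair of top edges, running from the floor.

B is a simple wooden stool: a rectangular seat 358 mm (x) by 327 mm (y), 32 mm thick, top face at z = 383 mm, on four round legs, each 40 mm in diameter. The legs rest on z = 0, each leg's axis is inset half a diameter from the nearest pair of seat edges (so the leg's bounding box is flush with the corner).

Three stools sit around the table at the −y, +y, −x sides.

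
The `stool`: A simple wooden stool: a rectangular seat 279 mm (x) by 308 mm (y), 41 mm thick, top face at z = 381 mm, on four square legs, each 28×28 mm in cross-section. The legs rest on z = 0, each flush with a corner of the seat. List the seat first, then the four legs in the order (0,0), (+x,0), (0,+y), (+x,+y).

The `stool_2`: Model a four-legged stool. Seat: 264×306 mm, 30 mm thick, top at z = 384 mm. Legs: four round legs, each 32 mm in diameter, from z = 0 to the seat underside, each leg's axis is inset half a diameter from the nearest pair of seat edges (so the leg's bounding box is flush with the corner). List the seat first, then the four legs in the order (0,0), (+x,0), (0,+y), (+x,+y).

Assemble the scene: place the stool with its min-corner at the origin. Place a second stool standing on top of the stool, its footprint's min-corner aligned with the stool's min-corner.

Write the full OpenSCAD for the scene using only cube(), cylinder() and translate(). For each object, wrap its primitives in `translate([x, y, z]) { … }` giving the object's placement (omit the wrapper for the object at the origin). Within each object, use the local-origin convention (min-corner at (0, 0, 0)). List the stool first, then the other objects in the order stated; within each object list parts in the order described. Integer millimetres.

translate([0, 0, 340]) cube([279, 308, 41]);
cube([28, 28, 340]);
translate([251, 0, 0]) cube([28, 28, 340]);
translate([0, 280, 0]) cube([28, 28, 340]);
translate([251, 280, 0]) cube([28, 28, 340]);
translate([0, 0, 381]) {
  translate([0, 0, 354]) cube([264, 306, 30]);
  translate([16, 16, 0]) cylinder(h = 354, r = 16);
  translate([248, 16, 0]) cylinder(h = 354, r = 16);
  translate([16, 290, 0]) cylinder(h = 354, r = 16);
  translate([248, 290, 0]) cylinder(h = 354, r = 16);
}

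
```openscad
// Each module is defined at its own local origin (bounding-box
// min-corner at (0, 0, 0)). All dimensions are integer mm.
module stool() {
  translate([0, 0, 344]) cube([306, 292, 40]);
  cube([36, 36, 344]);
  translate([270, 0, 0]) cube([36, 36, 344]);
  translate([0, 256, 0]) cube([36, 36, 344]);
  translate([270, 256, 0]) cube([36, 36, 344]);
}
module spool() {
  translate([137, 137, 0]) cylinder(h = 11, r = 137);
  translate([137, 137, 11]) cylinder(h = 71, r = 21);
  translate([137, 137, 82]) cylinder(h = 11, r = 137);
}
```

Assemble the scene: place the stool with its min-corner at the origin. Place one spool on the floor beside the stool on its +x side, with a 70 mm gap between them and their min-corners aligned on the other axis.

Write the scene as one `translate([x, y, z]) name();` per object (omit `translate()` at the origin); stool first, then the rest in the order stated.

stool();
translate([376, 0, 0]) spool();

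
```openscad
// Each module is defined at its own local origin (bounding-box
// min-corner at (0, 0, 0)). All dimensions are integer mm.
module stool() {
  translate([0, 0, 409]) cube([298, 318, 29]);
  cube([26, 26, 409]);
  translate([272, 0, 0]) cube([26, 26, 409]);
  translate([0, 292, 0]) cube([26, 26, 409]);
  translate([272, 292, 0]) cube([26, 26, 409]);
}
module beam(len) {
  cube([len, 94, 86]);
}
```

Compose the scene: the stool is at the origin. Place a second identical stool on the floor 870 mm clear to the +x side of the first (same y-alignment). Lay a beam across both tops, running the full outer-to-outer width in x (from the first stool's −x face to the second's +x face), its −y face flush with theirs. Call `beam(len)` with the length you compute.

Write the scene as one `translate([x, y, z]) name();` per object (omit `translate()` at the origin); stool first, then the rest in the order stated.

stool();
translate([1168, 0, 0]) stool();
translate([0, 0, 438]) beam(1466);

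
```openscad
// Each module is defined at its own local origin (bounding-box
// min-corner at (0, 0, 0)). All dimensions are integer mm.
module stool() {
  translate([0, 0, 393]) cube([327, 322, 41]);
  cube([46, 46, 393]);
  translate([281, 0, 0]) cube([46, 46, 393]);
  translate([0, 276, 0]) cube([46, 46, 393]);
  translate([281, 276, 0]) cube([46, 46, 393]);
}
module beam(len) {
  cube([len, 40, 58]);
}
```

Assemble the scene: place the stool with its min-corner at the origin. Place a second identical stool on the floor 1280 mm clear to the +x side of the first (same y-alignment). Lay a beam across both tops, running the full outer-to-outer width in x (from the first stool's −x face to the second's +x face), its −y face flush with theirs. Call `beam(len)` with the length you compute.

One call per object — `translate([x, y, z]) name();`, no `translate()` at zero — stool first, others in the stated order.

stool();
translate([1607, 0, 0]) stool();
translate([0, 0, 434]) beam(1934);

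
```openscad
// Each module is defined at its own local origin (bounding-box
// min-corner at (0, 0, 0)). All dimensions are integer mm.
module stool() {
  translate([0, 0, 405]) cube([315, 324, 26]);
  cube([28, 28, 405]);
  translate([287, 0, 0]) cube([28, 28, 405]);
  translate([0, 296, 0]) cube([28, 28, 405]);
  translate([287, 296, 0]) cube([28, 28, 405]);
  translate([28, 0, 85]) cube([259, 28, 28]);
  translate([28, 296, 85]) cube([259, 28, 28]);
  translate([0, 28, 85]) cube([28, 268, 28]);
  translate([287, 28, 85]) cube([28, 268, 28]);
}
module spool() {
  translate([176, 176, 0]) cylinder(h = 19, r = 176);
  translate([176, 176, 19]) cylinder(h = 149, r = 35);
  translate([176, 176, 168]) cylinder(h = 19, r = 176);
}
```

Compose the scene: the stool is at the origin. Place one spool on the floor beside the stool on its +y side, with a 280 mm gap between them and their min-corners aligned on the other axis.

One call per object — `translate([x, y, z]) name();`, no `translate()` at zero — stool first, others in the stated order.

stool();
translate([0, 604, 0]) spool();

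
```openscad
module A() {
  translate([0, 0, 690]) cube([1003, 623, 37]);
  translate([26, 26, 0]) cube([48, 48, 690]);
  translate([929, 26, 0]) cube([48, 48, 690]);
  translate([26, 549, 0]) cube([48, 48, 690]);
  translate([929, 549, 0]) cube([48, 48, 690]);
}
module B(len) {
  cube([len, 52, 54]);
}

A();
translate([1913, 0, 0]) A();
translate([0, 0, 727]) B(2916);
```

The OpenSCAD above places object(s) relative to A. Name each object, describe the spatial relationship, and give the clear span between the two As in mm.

Second table starts at x = 1913; first ends at x = 1003; clear span = 1913 − 1003 = 910 mm.

A is a table. B is a beam. A beam spans the tops of two tables. The clear span between the two tables is 910 mm.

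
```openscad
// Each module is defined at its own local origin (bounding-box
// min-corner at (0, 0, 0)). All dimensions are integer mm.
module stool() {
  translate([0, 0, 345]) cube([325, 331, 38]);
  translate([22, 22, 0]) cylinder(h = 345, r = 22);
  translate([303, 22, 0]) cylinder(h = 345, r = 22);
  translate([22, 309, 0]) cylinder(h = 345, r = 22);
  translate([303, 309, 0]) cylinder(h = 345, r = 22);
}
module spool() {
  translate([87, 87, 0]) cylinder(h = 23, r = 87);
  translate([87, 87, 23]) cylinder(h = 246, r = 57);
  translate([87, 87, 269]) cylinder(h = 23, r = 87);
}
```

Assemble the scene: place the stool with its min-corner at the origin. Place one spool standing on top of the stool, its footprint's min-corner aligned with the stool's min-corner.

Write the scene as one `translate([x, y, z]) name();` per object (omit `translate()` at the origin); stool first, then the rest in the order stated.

stool();
translate([0, 0, 383]) spool();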